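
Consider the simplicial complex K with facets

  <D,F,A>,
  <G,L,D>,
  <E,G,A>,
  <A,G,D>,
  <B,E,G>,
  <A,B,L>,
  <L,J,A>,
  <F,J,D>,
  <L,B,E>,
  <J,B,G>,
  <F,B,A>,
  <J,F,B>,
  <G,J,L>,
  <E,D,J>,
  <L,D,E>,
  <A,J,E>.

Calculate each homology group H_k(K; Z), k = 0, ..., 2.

Take the total order A < B < D < E < F < G < J < L on the vertex set. Then K (dimension 2) consists of the simplices:

  0-simplices (8): A, B, D, E, F, G, J, L
  1-simplices (24): AB, AD, AE, AF, AG, AJ, AL, BE, BF, BG, BJ, BL, DE, DF, DG, DJ, DL, EG, EJ, EL, FJ, GJ, GL, JL
  2-simplices (16): ABF, ABL, ADF, ADG, AEG, AEJ, AJL, BEG, BEL, BFJ, BGJ, DEJ, DEL, DFJ, DGL, GJL

Hence C_0 ≅ Z^8, C_1 ≅ Z^24, C_2 ≅ Z^16.

Boundary ∂_1: C_1 → C_0 maps an edge to its endpoints' difference, ∂[p,q] = q − p.
As a 8×24 matrix over Z this has rank 7, with invariant factors (1,1,1,1,1,1,1).

Boundary ∂_2: C_2 → C_1 acts by ∂[p,q,r] = [q,r] − [p,r] + [p,q]. For instance
  ∂BEL = EL − BL + BE,
  ∂DFJ = FJ − DJ + DF.
As a 24×16 matrix over Z this has rank 15, with invariant factors (1,1,1,1,1,1,1,1,1,1,1,1,1,1,1).

Now H_k = ker ∂_k / im ∂_{k+1}, so:

  H_0: rank C_0 − rank ∂_1 = 8 − 7 = 1, and the invariant factors of ∂_1 are all 1, so H_0 = Z.
  H_1: rank ker ∂_1 − rank ∂_2 = (24 − 7) − 15 = 2, and the invariant factors of ∂_2 are all 1, so H_1 = Z^2.
  H_2: rank ker ∂_2 − rank ∂_3 = (16 − 15) − 0 = 1, and there is no ∂_3, so H_2 = Z.

As a check, the Euler characteristic is 8 − 24 + 16 = 0, which agrees with 1 − 2 + 1 = 0.
(K is a triangulation of the torus T^2.)

H_0 ≅ Z,  H_1 ≅ Z^2,  H_2 ≅ Z.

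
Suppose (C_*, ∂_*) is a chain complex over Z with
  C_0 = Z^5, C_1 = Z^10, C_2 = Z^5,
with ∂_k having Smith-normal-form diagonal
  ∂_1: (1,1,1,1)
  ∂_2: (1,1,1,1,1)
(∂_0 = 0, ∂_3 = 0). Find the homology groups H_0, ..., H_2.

H_0 = Z,  H_1 = Z,  H_2 = 0.

H_0: b_0 = 5 − 0 − 4 = 1; torsion from ∂_1 factors > 1: none. So H_0 = Z.
H_1: b_1 = 10 − 4 − 5 = 1; torsion from ∂_2 factors > 1: none. So H_1 = Z.
H_2: b_2 = 5 − 5 − 0 = 0; torsion from ∂_3 factors > 1: none. So H_2 = 0.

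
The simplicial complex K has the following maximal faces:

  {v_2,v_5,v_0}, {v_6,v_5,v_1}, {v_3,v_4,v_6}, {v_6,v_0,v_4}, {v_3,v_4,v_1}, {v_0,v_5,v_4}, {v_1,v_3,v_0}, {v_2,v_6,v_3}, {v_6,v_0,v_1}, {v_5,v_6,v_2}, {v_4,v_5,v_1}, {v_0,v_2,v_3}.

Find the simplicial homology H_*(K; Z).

Fix the vertex order v_0 < v_1 < v_2 < v_3 < v_4 < v_5 < v_6 and write every simplex with vertices in increasing order. Then dim K = 2 and the simplices of K are:

  0-simplices (7): [v_0], [v_1], [v_2], [v_3], [v_4], [v_5], [v_6]
  1-simplices (18): (18 of them)
  2-simplices (12): (12 of them)

giving chain groups C_0 ≅ Z^7, C_1 ≅ Z^18, C_2 ≅ Z^12.

∂_1: C_1 → C_0 is given by ∂[p,q] = [q] − [p].
As a 7×18 matrix over Z this has rank 6, with invariant factors (1,1,1,1,1,1).

The boundary map ∂_2: C_2 → C_1 sends each 2-simplex [p,q,r] to [q,r] − [p,r] + [p,q]. For instance
  ∂[v_2,v_3,v_6] = [v_3,v_6] − [v_2,v_6] + [v_2,v_3],
  ∂[v_1,v_4,v_5] = [v_4,v_5] − [v_1,v_5] + [v_1,v_4].
As a 18×12 matrix over Z this has rank 12, with invariant factors (1,1,1,1,1,1,1,1,1,1,1,2).

Computing H_k = (kernel of ∂_k) / (image of ∂_{k+1}):

  H_0: rank C_0 − rank ∂_1 = 7 − 6 = 1, and the invariant factors of ∂_1 are all 1, so H_0 = Z.
  H_1: rank ker ∂_1 − rank ∂_2 = (18 − 6) − 12 = 0, and ∂_2 has invariant factor 2 > 1, so H_1 = Z/2.
  H_2: rank ker ∂_2 − rank ∂_3 = (12 − 12) − 0 = 0, and there is no ∂_3, so H_2 = 0.

As a check, the Euler characteristic is 7 − 18 + 12 = 1, which agrees with 1 − 0 + 0 = 1.

H_0 = Z,  H_1 = Z/2,  H_2 = 0.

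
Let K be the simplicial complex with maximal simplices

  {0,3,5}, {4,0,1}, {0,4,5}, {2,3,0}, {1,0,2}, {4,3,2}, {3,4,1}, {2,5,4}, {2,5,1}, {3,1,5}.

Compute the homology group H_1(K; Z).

H_1 = Z/2Z.

Fix the vertex order 0 < 1 < 2 < 3 < 4 < 5 and write every simplex with vertices in increasing order. Then dim K = 2 and the simplices of K are:

  0-simplices (6): [0], [1], [2], [3], [4], [5]
  1-simplices (15): [0,1], [0,2], [0,3], [0,4], [0,5], [1,2], [1,3], [1,4], [1,5], [2,3], [2,4], [2,5], [3,4], [3,5], [4,5]
  2-simplices (10): [0,1,2], [0,1,4], [0,2,3], [0,3,5], [0,4,5], [1,2,5], [1,3,4], [1,3,5], [2,3,4], [2,4,5]

so the chain groups are C_0 ≅ Z^6, C_1 ≅ Z^15, C_2 ≅ Z^10.

Boundary ∂_1: C_1 → C_0 maps an edge to its endpoints' difference, ∂[p,q] = q − p. For instance
  ∂[2,3] = [3] − [2].
The 6×15 boundary matrix has rank 5 and Smith normal form diag(1,1,1,1,1).

∂_2: C_2 → C_1 maps a triangle to the signed sum of its edges. For instance
  ∂[1,3,5] = [3,5] − [1,5] + [1,3],
  ∂[0,1,4] = [1,4] − [0,4] + [0,1].
This gives a 15×10 integer matrix of rank 10; reducing to Smith normal form yields diagonal entries (1,1,1,1,1,1,1,1,1,2).

From H_k ≅ ker(∂_k) / im(∂_{k+1}) we obtain:

  H_1: rank ker ∂_1 − rank ∂_2 = (15 − 5) − 10 = 0, and ∂_2 has invariant factor 2 > 1, so H_1 = Z/2Z.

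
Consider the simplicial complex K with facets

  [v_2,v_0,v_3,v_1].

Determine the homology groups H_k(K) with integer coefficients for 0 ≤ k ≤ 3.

H_0 = Z,  H_1 = 0,  H_2 = 0,  H_3 = 0.

We work with the vertex ordering v_0 < v_1 < v_2 < v_3. The simplices of K, each written with vertices in increasing order, are:

  0-simplices (4): [v_0], [v_1], [v_2], [v_3]
  1-simplices (6): [v_0,v_1], [v_0,v_2], [v_0,v_3], [v_1,v_2], [v_1,v_3], [v_2,v_3]
  2-simplices (4): [v_0,v_1,v_2], [v_0,v_1,v_3], [v_0,v_2,v_3], [v_1,v_2,v_3]
  3-simplices (1): [v_0,v_1,v_2,v_3]

giving chain groups C_0 ≅ Z^4, C_1 ≅ Z^6, C_2 ≅ Z^4, C_3 ≅ Z^1.

∂_1: C_1 → C_0 maps an edge to its endpoints' difference, ∂[p,q] = q − p. For instance
  ∂[v_1,v_3] = [v_3] − [v_1].
The 4×6 boundary matrix has rank 3 and Smith normal form diag(1,1,1).

The boundary map ∂_2: C_2 → C_1 sends each 2-simplex [p,q,r] to [q,r] − [p,r] + [p,q]. For instance
  ∂[v_0,v_1,v_2] = [v_1,v_2] − [v_0,v_2] + [v_0,v_1],
  ∂[v_0,v_1,v_3] = [v_1,v_3] − [v_0,v_3] + [v_0,v_1].
The 6×4 boundary matrix has rank 3 and Smith normal form diag(1,1,1).

∂_3: C_3 → C_2 sends each 3-simplex σ to the alternating sum Σ_i (−1)^i (σ with its i-th vertex removed). For instance
  ∂[v_0,v_1,v_2,v_3] = [v_1,v_2,v_3] − [v_0,v_2,v_3] + [v_0,v_1,v_3] − [v_0,v_1,v_2].
The 4×1 boundary matrix has rank 1 and Smith normal form diag(1).

Reading off H_k = ker ∂_k / im ∂_{k+1}:

  H_0: rank C_0 − rank ∂_1 = 4 − 3 = 1, and the invariant factors of ∂_1 are all 1, so H_0 = Z.
  H_1: rank ker ∂_1 − rank ∂_2 = (6 − 3) − 3 = 0, and the invariant factors of ∂_2 are all 1, so H_1 = 0.
  H_2: rank ker ∂_2 − rank ∂_3 = (4 − 3) − 1 = 0, and the invariant factors of ∂_3 are all 1, so H_2 = 0.
  H_3: rank ker ∂_3 − rank ∂_4 = (1 − 1) − 0 = 0, and there is no ∂_4, so H_3 = 0.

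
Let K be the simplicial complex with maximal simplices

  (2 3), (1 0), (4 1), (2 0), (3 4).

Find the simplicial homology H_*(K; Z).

Take the total order 0 < 1 < 2 < 3 < 4 on the vertex set. Then K (dimension 1) consists of the simplices:

  0-simplices (5): [0], [1], [2], [3], [4]
  1-simplices (5): [0,1], [0,2], [1,4], [2,3], [3,4]

Hence C_0 ≅ Z^5, C_1 ≅ Z^5.

The boundary map ∂_1: C_1 → C_0 sends each edge [p,q] (with p < q) to q − p. For instance
  ∂[0,1] = [1] − [0].
The 5×5 boundary matrix has rank 4 and Smith normal form diag(1,1,1,1).

Computing H_k = (kernel of ∂_k) / (image of ∂_{k+1}):

  H_0: rank C_0 − rank ∂_1 = 5 − 4 = 1, and the invariant factors of ∂_1 are all 1, so H_0 ≅ Z.
  H_1: rank ker ∂_1 − rank ∂_2 = (5 − 4) − 0 = 1, and there is no ∂_2, so H_1 ≅ Z.

As a check, the Euler characteristic is 5 − 5 = 0, which agrees with 1 − 1 = 0.

H_0 ≅ Z,  H_1 ≅ Z.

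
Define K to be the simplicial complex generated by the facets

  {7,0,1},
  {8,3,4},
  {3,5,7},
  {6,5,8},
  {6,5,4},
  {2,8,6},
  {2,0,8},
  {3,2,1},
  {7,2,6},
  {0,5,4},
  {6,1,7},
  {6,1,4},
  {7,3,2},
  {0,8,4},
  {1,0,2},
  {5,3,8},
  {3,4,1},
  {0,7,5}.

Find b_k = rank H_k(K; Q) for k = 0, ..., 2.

b_0 = 1, b_1 = 1, b_2 = 0.

Take the total order 0 < 1 < 2 < 3 < 4 < 5 < 6 < 7 < 8 on the vertex set. Then K (dimension 2) consists of the simplices:

  0-simplices (9): [0], [1], [2], [3], [4], [5], [6], [7], [8]
  1-simplices (27): (27 of them)
  2-simplices (18): [0,1,2], [0,1,7], [0,2,8], [0,4,5], [0,4,8], [0,5,7], [1,2,3], [1,3,4], [1,4,6], [1,6,7], [2,3,7], [2,6,7], [2,6,8], [3,4,8], [3,5,7], [3,5,8], [4,5,6], [5,6,8]

giving chain groups C_0 ≅ Z^9, C_1 ≅ Z^27, C_2 ≅ Z^18.

Boundary ∂_1: C_1 → C_0 sends each edge [p,q] (with p < q) to q − p. For instance
  ∂[6,7] = [7] − [6].
The 9×27 boundary matrix has rank 8 and Smith normal form diag(1,1,1,1,1,1,1,1).

Boundary ∂_2: C_2 → C_1 maps a triangle to the signed sum of its edges. For instance
  ∂[2,3,7] = [3,7] − [2,7] + [2,3],
  ∂[0,2,8] = [2,8] − [0,8] + [0,2].
As a 27×18 matrix over Z this has rank 18, with invariant factors (1,1,1,1,1,1,1,1,1,1,1,1,1,1,1,1,1,2).

Reading off H_k = ker ∂_k / im ∂_{k+1}:

  H_0: rank C_0 − rank ∂_1 = 9 − 8 = 1, and the invariant factors of ∂_1 are all 1, so H_0 ≅ Z.
  H_1: rank ker ∂_1 − rank ∂_2 = (27 − 8) − 18 = 1, and ∂_2 has invariant factor 2 > 1, so H_1 ≅ Z ⊕ Z/2Z.
  H_2: rank ker ∂_2 − rank ∂_3 = (18 − 18) − 0 = 0, and there is no ∂_3, so H_2 ≅ 0.

Hence the Betti numbers are b_0 = 1, b_1 = 1, b_2 = 0.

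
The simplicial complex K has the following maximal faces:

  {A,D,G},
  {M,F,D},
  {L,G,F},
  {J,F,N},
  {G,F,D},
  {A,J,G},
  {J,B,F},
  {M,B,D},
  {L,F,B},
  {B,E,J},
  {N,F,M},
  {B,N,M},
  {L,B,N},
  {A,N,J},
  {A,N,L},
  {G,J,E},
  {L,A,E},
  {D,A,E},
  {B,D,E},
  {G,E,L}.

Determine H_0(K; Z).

H_0 = Z.

Fix the vertex order A < B < D < E < F < G < J < L < M < N and write every simplex with vertices in increasing order. Then dim K = 2 and the simplices of K are:

  0-simplices (10): A, B, D, E, F, G, J, L, M, N
  1-simplices (30): AD, AE, AG, AJ, AL, AN, BD, BE, BF, BJ, BL, BM, BN, DE, DF, DG, DM, EG, EJ, EL, FG, FJ, FL, FM, FN, GJ, GL, JN, LN, MN
  2-simplices (20): ADE, ADG, AEL, AGJ, AJN, ALN, BDE, BDM, BEJ, BFJ, BFL, BLN, BMN, DFG, DFM, EGJ, EGL, FGL, FJN, FMN

Hence C_0 ≅ Z^10, C_1 ≅ Z^30, C_2 ≅ Z^20.

Boundary ∂_1: C_1 → C_0 is given by ∂[p,q] = [q] − [p]. For instance
  ∂FG = G − F.
As a 10×30 matrix over Z this has rank 9, with invariant factors (1,1,1,1,1,1,1,1,1).

Boundary ∂_2: C_2 → C_1 sends each 2-simplex [p,q,r] to [q,r] − [p,r] + [p,q]. For instance
  ∂BEJ = EJ − BJ + BE,
  ∂BMN = MN − BN + BM.
The resulting 30×20 matrix has rank 20, and its Smith normal form has invariant factors (1,1,1,1,1,1,1,1,1,1,1,1,1,1,1,1,1,1,1,2).

Computing H_k = (kernel of ∂_k) / (image of ∂_{k+1}):

  H_0: rank C_0 − rank ∂_1 = 10 − 9 = 1, and the invariant factors of ∂_1 are all 1, so H_0 = Z.

(K is a triangulation of the Klein bottle.)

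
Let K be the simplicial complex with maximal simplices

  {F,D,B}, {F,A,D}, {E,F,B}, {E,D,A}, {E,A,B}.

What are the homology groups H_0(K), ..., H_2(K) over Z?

We work with the vertex ordering A < B < D < E < F. The simplices of K, each written with vertices in increasing order, are:

  0-simplices (5): A, B, D, E, F
  1-simplices (10): AB, AD, AE, AF, BD, BE, BF, DE, DF, EF
  2-simplices (5): ABE, ADE, ADF, BDF, BEF

so the chain groups are C_0 ≅ Z^5, C_1 ≅ Z^10, C_2 ≅ Z^5.

∂_1: C_1 → C_0 maps an edge to its endpoints' difference, ∂[p,q] = q − p.
This gives a 5×10 integer matrix of rank 4; reducing to Smith normal form yields diagonal entries (1,1,1,1).

Boundary ∂_2: C_2 → C_1 acts by ∂[p,q,r] = [q,r] − [p,r] + [p,q]. For instance
  ∂ADF = DF − AF + AD,
  ∂BEF = EF − BF + BE.
This gives a 10×5 integer matrix of rank 5; reducing to Smith normal form yields diagonal entries (1,1,1,1,1).

From H_k ≅ ker(∂_k) / im(∂_{k+1}) we obtain:

  H_0: rank C_0 − rank ∂_1 = 5 − 4 = 1, and the invariant factors of ∂_1 are all 1, so H_0 = Z.
  H_1: rank ker ∂_1 − rank ∂_2 = (10 − 4) − 5 = 1, and the invariant factors of ∂_2 are all 1, so H_1 = Z.
  H_2: rank ker ∂_2 − rank ∂_3 = (5 − 5) − 0 = 0, and there is no ∂_3, so H_2 = 0.

(K is a triangulation of the Möbius band.)

H_0 ≅ Z,  H_1 ≅ Z,  H_2 = 0.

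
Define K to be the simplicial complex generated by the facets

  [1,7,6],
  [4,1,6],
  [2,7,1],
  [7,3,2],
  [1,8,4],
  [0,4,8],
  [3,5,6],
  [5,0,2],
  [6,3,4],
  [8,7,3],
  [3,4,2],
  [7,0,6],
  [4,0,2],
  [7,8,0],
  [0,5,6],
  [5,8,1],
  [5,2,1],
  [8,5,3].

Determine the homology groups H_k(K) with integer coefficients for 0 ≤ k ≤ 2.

Take the total order 0 < 1 < 2 < 3 < 4 < 5 < 6 < 7 < 8 on the vertex set. Then K (dimension 2) consists of the simplices:

  0-simplices (9): [0], [1], [2], [3], [4], [5], [6], [7], [8]
  1-simplices (27): (27 of them)
  2-simplices (18): [0,2,4], [0,2,5], [0,4,8], [0,5,6], [0,6,7], [0,7,8], [1,2,5], [1,2,7], [1,4,6], [1,4,8], [1,5,8], [1,6,7], [2,3,4], [2,3,7], [3,4,6], [3,5,6], [3,5,8], [3,7,8]

so the chain groups are C_0 ≅ Z^9, C_1 ≅ Z^27, C_2 ≅ Z^18.

The boundary map ∂_1: C_1 → C_0 sends each edge [p,q] (with p < q) to q − p.
The resulting 9×27 matrix has rank 8, and its Smith normal form has invariant factors (1,1,1,1,1,1,1,1).

∂_2: C_2 → C_1 sends each 2-simplex [p,q,r] to [q,r] − [p,r] + [p,q]. For instance
  ∂[1,5,8] = [5,8] − [1,8] + [1,5],
  ∂[2,3,4] = [3,4] − [2,4] + [2,3].
As a 27×18 matrix over Z this has rank 17, with invariant factors (1,1,1,1,1,1,1,1,1,1,1,1,1,1,1,1,1).

Reading off H_k = ker ∂_k / im ∂_{k+1}:

  H_0: rank C_0 − rank ∂_1 = 9 − 8 = 1, and the invariant factors of ∂_1 are all 1, so H_0 ≅ Z.
  H_1: rank ker ∂_1 − rank ∂_2 = (27 − 8) − 17 = 2, and the invariant factors of ∂_2 are all 1, so H_1 ≅ Z^2.
  H_2: rank ker ∂_2 − rank ∂_3 = (18 − 17) − 0 = 1, and there is no ∂_3, so H_2 ≅ Z.

H_0 ≅ Z,  H_1 ≅ Z^2,  H_2 ≅ Z.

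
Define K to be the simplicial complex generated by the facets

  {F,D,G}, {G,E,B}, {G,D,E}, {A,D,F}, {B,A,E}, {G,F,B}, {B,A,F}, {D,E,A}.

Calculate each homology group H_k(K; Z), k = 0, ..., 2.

H_0 = Z,  H_1 = 0,  H_2 = Z.

We work with the vertex ordering A < B < D < E < F < G. The simplices of K, each written with vertices in increasing order, are:

  0-simplices (6): A, B, D, E, F, G
  1-simplices (12): AB, AD, AE, AF, BE, BF, BG, DE, DF, DG, EG, FG
  2-simplices (8): ABE, ABF, ADE, ADF, BEG, BFG, DEG, DFG

giving chain groups C_0 ≅ Z^6, C_1 ≅ Z^12, C_2 ≅ Z^8.

∂_1: C_1 → C_0 maps an edge to its endpoints' difference, ∂[p,q] = q − p. For instance
  ∂FG = G − F.
This gives a 6×12 integer matrix of rank 5; reducing to Smith normal form yields diagonal entries (1,1,1,1,1).

∂_2: C_2 → C_1 acts by ∂[p,q,r] = [q,r] − [p,r] + [p,q]. For instance
  ∂ADE = DE − AE + AD,
  ∂ABE = BE − AE + AB.
The resulting 12×8 matrix has rank 7, and its Smith normal form has invariant factors (1,1,1,1,1,1,1).

Reading off H_k = ker ∂_k / im ∂_{k+1}:

  H_0: rank C_0 − rank ∂_1 = 6 − 5 = 1, and the invariant factors of ∂_1 are all 1, so H_0 = Z.
  H_1: rank ker ∂_1 − rank ∂_2 = (12 − 5) − 7 = 0, and the invariant factors of ∂_2 are all 1, so H_1 = 0.
  H_2: rank ker ∂_2 − rank ∂_3 = (8 − 7) − 0 = 1, and there is no ∂_3, so H_2 = Z.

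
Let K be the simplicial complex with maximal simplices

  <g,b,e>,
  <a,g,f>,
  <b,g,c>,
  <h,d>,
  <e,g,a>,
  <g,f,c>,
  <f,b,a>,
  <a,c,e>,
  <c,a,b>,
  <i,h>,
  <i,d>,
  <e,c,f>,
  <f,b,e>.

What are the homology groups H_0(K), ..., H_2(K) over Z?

H_0 = Z^2,  H_1 = Z ⊕ Z/2Z,  H_2 = 0.

We work with the vertex ordering a < b < c < d < e < f < g < h < i. The simplices of K, each written with vertices in increasing order, are:

  0-simplices (9): a, b, c, d, e, f, g, h, i
  1-simplices (18): ab, ac, ae, af, ag, bc, be, bf, bg, ce, cf, cg, dh, di, ef, eg, fg, hi
  2-simplices (10): abc, abf, ace, aeg, afg, bcg, bef, beg, cef, cfg

so the chain groups are C_0 ≅ Z^9, C_1 ≅ Z^18, C_2 ≅ Z^10.

The boundary map ∂_1: C_1 → C_0 is given by ∂[p,q] = [q] − [p]. For instance
  ∂fg = g − f.
The 9×18 boundary matrix has rank 7 and Smith normal form diag(1,1,1,1,1,1,1).

Boundary ∂_2: C_2 → C_1 acts by ∂[p,q,r] = [q,r] − [p,r] + [p,q]. For instance
  ∂aeg = eg − ag + ae,
  ∂abc = bc − ac + ab.
As a 18×10 matrix over Z this has rank 10, with invariant factors (1,1,1,1,1,1,1,1,1,2).

Now H_k = ker ∂_k / im ∂_{k+1}, so:

  H_0: rank C_0 − rank ∂_1 = 9 − 7 = 2, and the invariant factors of ∂_1 are all 1, so H_0 ≅ Z^2.
  H_1: rank ker ∂_1 − rank ∂_2 = (18 − 7) − 10 = 1, and ∂_2 has invariant factor 2 > 1, so H_1 ≅ Z ⊕ Z/2Z.
  H_2: rank ker ∂_2 − rank ∂_3 = (10 − 10) − 0 = 0, and there is no ∂_3, so H_2 ≅ 0.

(K is a triangulation of the disjoint union of the circle S^1 and the real projective plane RP^2.)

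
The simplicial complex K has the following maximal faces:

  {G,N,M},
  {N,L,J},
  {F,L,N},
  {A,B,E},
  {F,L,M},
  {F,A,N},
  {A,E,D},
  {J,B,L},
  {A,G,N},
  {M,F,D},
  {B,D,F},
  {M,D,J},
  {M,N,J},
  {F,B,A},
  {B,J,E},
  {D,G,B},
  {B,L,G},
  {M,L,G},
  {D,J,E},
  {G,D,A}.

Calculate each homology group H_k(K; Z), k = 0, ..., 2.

H_0 = Z,  H_1 = Z ⊕ Z/2Z,  H_2 = 0.

K has 10 vertices, 30 edges, 20 triangles.
rank ∂_0 = 0, rank ∂_1 = 9 ⇒ b_0 = 10 − 0 − 9 = 1; all invariant factors of ∂_1 are 1 so no torsion. So H_0 ≅ Z.
rank ∂_1 = 9, rank ∂_2 = 20 ⇒ b_1 = 30 − 9 − 20 = 1; ∂_2 has invariant factor(s) [2] giving torsion. So H_1 ≅ Z ⊕ Z/2Z.
rank ∂_2 = 20, rank ∂_3 = 0 ⇒ b_2 = 20 − 20 − 0 = 0. So H_2 ≅ 0.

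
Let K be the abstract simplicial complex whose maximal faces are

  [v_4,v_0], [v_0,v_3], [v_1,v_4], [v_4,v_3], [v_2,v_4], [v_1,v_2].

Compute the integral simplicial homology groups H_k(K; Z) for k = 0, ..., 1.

H_0 = Z,  H_1 = Z^2.

We work with the vertex ordering v_0 < v_1 < v_2 < v_3 < v_4. The simplices of K, each written with vertices in increasing order, are:

  0-simplices (5): [v_0], [v_1], [v_2], [v_3], [v_4]
  1-simplices (6): [v_0,v_3], [v_0,v_4], [v_1,v_2], [v_1,v_4], [v_2,v_4], [v_3,v_4]

giving chain groups C_0 ≅ Z^5, C_1 ≅ Z^6.

∂_1: C_1 → C_0 sends each edge [p,q] (with p < q) to q − p. For instance
  ∂[v_3,v_4] = [v_4] − [v_3].
The resulting 5×6 matrix has rank 4, and its Smith normal form has invariant factors (1,1,1,1).

Now H_k = ker ∂_k / im ∂_{k+1}, so:

  H_0: rank C_0 − rank ∂_1 = 5 − 4 = 1, and the invariant factors of ∂_1 are all 1, so H_0 = Z.
  H_1: rank ker ∂_1 − rank ∂_2 = (6 − 4) − 0 = 2, and there is no ∂_2, so H_1 = Z^2.

As a check, the Euler characteristic is 5 − 6 = -1, which agrees with 1 − 2 = -1.
(K is a triangulation of a wedge of 2 circles.)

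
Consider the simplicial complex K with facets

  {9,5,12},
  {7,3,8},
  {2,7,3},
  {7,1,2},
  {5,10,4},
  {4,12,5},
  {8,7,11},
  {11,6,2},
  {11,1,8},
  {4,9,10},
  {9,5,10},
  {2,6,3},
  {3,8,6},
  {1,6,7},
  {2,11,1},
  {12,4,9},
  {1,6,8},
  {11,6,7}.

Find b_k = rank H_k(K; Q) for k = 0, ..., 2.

K has 12 vertices, 27 edges, 18 triangles.
rank ∂_0 = 0, rank ∂_1 = 10 ⇒ b_0 = 12 − 0 − 10 = 2; all invariant factors of ∂_1 are 1 so no torsion. So H_0 ≅ Z^2.
rank ∂_1 = 10, rank ∂_2 = 17 ⇒ b_1 = 27 − 10 − 17 = 0; ∂_2 has invariant factor(s) [2] giving torsion. So H_1 ≅ Z/2.
rank ∂_2 = 17, rank ∂_3 = 0 ⇒ b_2 = 18 − 17 − 0 = 1. So H_2 ≅ Z.

b_0 = 2, b_1 = 0, b_2 = 1.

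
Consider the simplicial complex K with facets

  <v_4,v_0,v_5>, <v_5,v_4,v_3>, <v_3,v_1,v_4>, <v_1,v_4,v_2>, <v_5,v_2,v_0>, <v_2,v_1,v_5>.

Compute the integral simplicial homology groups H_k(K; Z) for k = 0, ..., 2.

H_0 ≅ Z,  H_1 ≅ Z,  H_2 = 0.

Take the total order v_0 < v_1 < v_2 < v_3 < v_4 < v_5 on the vertex set. Then K (dimension 2) consists of the simplices:

  0-simplices (6): [v_0], [v_1], [v_2], [v_3], [v_4], [v_5]
  1-simplices (12): [v_0,v_2], [v_0,v_4], [v_0,v_5], [v_1,v_2], [v_1,v_3], [v_1,v_4], [v_1,v_5], [v_2,v_4], [v_2,v_5], [v_3,v_4], [v_3,v_5], [v_4,v_5]
  2-simplices (6): [v_0,v_2,v_5], [v_0,v_4,v_5], [v_1,v_2,v_4], [v_1,v_2,v_5], [v_1,v_3,v_4], [v_3,v_4,v_5]

Hence C_0 ≅ Z^6, C_1 ≅ Z^12, C_2 ≅ Z^6.

The boundary map ∂_1: C_1 → C_0 is given by ∂[p,q] = [q] − [p]. For instance
  ∂[v_1,v_4] = [v_4] − [v_1].
This gives a 6×12 integer matrix of rank 5; reducing to Smith normal form yields diagonal entries (1,1,1,1,1).

The boundary map ∂_2: C_2 → C_1 maps a triangle to the signed sum of its edges. For instance
  ∂[v_0,v_4,v_5] = [v_4,v_5] − [v_0,v_5] + [v_0,v_4],
  ∂[v_3,v_4,v_5] = [v_4,v_5] − [v_3,v_5] + [v_3,v_4].
As a 12×6 matrix over Z this has rank 6, with invariant factors (1,1,1,1,1,1).

Reading off H_k = ker ∂_k / im ∂_{k+1}:

  H_0: rank C_0 − rank ∂_1 = 6 − 5 = 1, and the invariant factors of ∂_1 are all 1, so H_0 ≅ Z.
  H_1: rank ker ∂_1 − rank ∂_2 = (12 − 5) − 6 = 1, and the invariant factors of ∂_2 are all 1, so H_1 ≅ Z.
  H_2: rank ker ∂_2 − rank ∂_3 = (6 − 6) − 0 = 0, and there is no ∂_3, so H_2 ≅ 0.

As a check, the Euler characteristic is 6 − 12 + 6 = 0, which agrees with 1 − 1 + 0 = 0.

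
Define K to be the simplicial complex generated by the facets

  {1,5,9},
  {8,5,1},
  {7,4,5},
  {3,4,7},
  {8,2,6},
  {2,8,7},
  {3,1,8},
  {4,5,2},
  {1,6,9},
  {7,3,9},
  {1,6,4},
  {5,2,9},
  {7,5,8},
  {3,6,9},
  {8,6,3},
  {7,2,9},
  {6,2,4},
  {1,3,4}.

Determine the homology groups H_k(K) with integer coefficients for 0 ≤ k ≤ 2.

Fix the vertex order 1 < 2 < 3 < 4 < 5 < 6 < 7 < 8 < 9 and write every simplex with vertices in increasing order. Then dim K = 2 and the simplices of K are:

  0-simplices (9): [1], [2], [3], [4], [5], [6], [7], [8], [9]
  1-simplices (27): (27 of them)
  2-simplices (18): [1,3,4], [1,3,8], [1,4,6], [1,5,8], [1,5,9], [1,6,9], [2,4,5], [2,4,6], [2,5,9], [2,6,8], [2,7,8], [2,7,9], [3,4,7], [3,6,8], [3,6,9], [3,7,9], [4,5,7], [5,7,8]

Hence C_0 ≅ Z^9, C_1 ≅ Z^27, C_2 ≅ Z^18.

Boundary ∂_1: C_1 → C_0 maps an edge to its endpoints' difference, ∂[p,q] = q − p. For instance
  ∂[1,3] = [3] − [1].
The 9×27 boundary matrix has rank 8 and Smith normal form diag(1,1,1,1,1,1,1,1).

∂_2: C_2 → C_1 acts by ∂[p,q,r] = [q,r] − [p,r] + [p,q]. For instance
  ∂[3,6,8] = [6,8] − [3,8] + [3,6],
  ∂[3,7,9] = [7,9] − [3,9] + [3,7].
The resulting 27×18 matrix has rank 18, and its Smith normal form has invariant factors (1,1,1,1,1,1,1,1,1,1,1,1,1,1,1,1,1,2).

Computing H_k = (kernel of ∂_k) / (image of ∂_{k+1}):

  H_0: rank C_0 − rank ∂_1 = 9 − 8 = 1, and the invariant factors of ∂_1 are all 1, so H_0 ≅ Z.
  H_1: rank ker ∂_1 − rank ∂_2 = (27 − 8) − 18 = 1, and ∂_2 has invariant factor 2 > 1, so H_1 ≅ Z ⊕ Z/2.
  H_2: rank ker ∂_2 − rank ∂_3 = (18 − 18) − 0 = 0, and there is no ∂_3, so H_2 ≅ 0.

H_0 ≅ Z,  H_1 ≅ Z ⊕ Z/2,  H_2 = 0.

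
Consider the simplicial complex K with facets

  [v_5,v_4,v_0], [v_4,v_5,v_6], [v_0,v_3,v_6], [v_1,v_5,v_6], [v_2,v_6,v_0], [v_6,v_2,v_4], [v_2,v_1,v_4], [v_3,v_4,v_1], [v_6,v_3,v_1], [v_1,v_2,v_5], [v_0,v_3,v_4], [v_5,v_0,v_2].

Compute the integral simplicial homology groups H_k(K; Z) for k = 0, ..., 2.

H_0 ≅ Z,  H_1 ≅ Z/2,  H_2 = 0.

Take the total order v_0 < v_1 < v_2 < v_3 < v_4 < v_5 < v_6 on the vertex set. Then K (dimension 2) consists of the simplices:

  0-simplices (7): [v_0], [v_1], [v_2], [v_3], [v_4], [v_5], [v_6]
  1-simplices (18): (18 of them)
  2-simplices (12): (12 of them)

Hence C_0 ≅ Z^7, C_1 ≅ Z^18, C_2 ≅ Z^12.

The boundary map ∂_1: C_1 → C_0 is given by ∂[p,q] = [q] − [p].
The 7×18 boundary matrix has rank 6 and Smith normal form diag(1,1,1,1,1,1).

The boundary map ∂_2: C_2 → C_1 sends each 2-simplex [p,q,r] to [q,r] − [p,r] + [p,q]. For instance
  ∂[v_1,v_3,v_6] = [v_3,v_6] − [v_1,v_6] + [v_1,v_3],
  ∂[v_4,v_5,v_6] = [v_5,v_6] − [v_4,v_6] + [v_4,v_5].
The 18×12 boundary matrix has rank 12 and Smith normal form diag(1,1,1,1,1,1,1,1,1,1,1,2).

Computing H_k = (kernel of ∂_k) / (image of ∂_{k+1}):

  H_0: rank C_0 − rank ∂_1 = 7 − 6 = 1, and the invariant factors of ∂_1 are all 1, so H_0 ≅ Z.
  H_1: rank ker ∂_1 − rank ∂_2 = (18 − 6) − 12 = 0, and ∂_2 has invariant factor 2 > 1, so H_1 ≅ Z/2.
  H_2: rank ker ∂_2 − rank ∂_3 = (12 − 12) − 0 = 0, and there is no ∂_3, so H_2 ≅ 0.

(K is a triangulation of the real projective plane RP^2.)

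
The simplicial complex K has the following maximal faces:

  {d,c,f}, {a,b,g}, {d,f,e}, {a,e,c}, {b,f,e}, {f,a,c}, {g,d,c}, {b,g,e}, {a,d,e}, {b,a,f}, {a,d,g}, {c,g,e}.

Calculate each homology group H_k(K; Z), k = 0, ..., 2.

H_0 = Z,  H_1 = Z/2,  H_2 = 0.

K has 7 vertices, 18 edges, 12 triangles.
rank ∂_0 = 0, rank ∂_1 = 6 ⇒ b_0 = 7 − 0 − 6 = 1; all invariant factors of ∂_1 are 1 so no torsion. So H_0 ≅ Z.
rank ∂_1 = 6, rank ∂_2 = 12 ⇒ b_1 = 18 − 6 − 12 = 0; ∂_2 has invariant factor(s) [2] giving torsion. So H_1 ≅ Z/2.
rank ∂_2 = 12, rank ∂_3 = 0 ⇒ b_2 = 12 − 12 − 0 = 0. So H_2 ≅ 0.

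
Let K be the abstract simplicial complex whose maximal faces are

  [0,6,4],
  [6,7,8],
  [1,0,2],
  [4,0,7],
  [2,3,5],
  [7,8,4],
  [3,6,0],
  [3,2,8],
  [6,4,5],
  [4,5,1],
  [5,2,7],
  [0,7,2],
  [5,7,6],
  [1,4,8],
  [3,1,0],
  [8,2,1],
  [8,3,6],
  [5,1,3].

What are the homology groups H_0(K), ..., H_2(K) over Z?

H_0 ≅ Z,  H_1 ≅ Z × Z/2,  H_2 = 0.

Take the total order 0 < 1 < 2 < 3 < 4 < 5 < 6 < 7 < 8 on the vertex set. Then K (dimension 2) consists of the simplices:

  0-simplices (9): [0], [1], [2], [3], [4], [5], [6], [7], [8]
  1-simplices (27): (27 of them)
  2-simplices (18): [0,1,2], [0,1,3], [0,2,7], [0,3,6], [0,4,6], [0,4,7], [1,2,8], [1,3,5], [1,4,5], [1,4,8], [2,3,5], [2,3,8], [2,5,7], [3,6,8], [4,5,6], [4,7,8], [5,6,7], [6,7,8]

so the chain groups are C_0 ≅ Z^9, C_1 ≅ Z^27, C_2 ≅ Z^18.

The boundary map ∂_1: C_1 → C_0 maps an edge to its endpoints' difference, ∂[p,q] = q − p. For instance
  ∂[3,8] = [8] − [3].
The 9×27 boundary matrix has rank 8 and Smith normal form diag(1,1,1,1,1,1,1,1).

Boundary ∂_2: C_2 → C_1 acts by ∂[p,q,r] = [q,r] − [p,r] + [p,q]. For instance
  ∂[2,3,8] = [3,8] − [2,8] + [2,3],
  ∂[5,6,7] = [6,7] − [5,7] + [5,6].
The 27×18 boundary matrix has rank 18 and Smith normal form diag(1,1,1,1,1,1,1,1,1,1,1,1,1,1,1,1,1,2).

Computing H_k = (kernel of ∂_k) / (image of ∂_{k+1}):

  H_0: rank C_0 − rank ∂_1 = 9 − 8 = 1, and the invariant factors of ∂_1 are all 1, so H_0 ≅ Z.
  H_1: rank ker ∂_1 − rank ∂_2 = (27 − 8) − 18 = 1, and ∂_2 has invariant factor 2 > 1, so H_1 ≅ Z × Z/2.
  H_2: rank ker ∂_2 − rank ∂_3 = (18 − 18) − 0 = 0, and there is no ∂_3, so H_2 ≅ 0.

As a check, the Euler characteristic is 9 − 27 + 18 = 0, which agrees with 1 − 1 + 0 = 0.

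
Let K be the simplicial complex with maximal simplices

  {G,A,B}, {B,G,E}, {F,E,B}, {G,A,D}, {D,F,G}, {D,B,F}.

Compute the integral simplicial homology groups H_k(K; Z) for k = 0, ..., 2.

We work with the vertex ordering A < B < D < E < F < G. The simplices of K, each written with vertices in increasing order, are:

  0-simplices (6): A, B, D, E, F, G
  1-simplices (12): AB, AD, AG, BD, BE, BF, BG, DF, DG, EF, EG, FG
  2-simplices (6): ABG, ADG, BDF, BEF, BEG, DFG

giving chain groups C_0 ≅ Z^6, C_1 ≅ Z^12, C_2 ≅ Z^6.

Boundary ∂_1: C_1 → C_0 is given by ∂[p,q] = [q] − [p]. For instance
  ∂BG = G − B.
This gives a 6×12 integer matrix of rank 5; reducing to Smith normal form yields diagonal entries (1,1,1,1,1).

Boundary ∂_2: C_2 → C_1 maps a triangle to the signed sum of its edges. For instance
  ∂ABG = BG − AG + AB,
  ∂BEG = EG − BG + BE.
The 12×6 boundary matrix has rank 6 and Smith normal form diag(1,1,1,1,1,1).

From H_k ≅ ker(∂_k) / im(∂_{k+1}) we obtain:

  H_0: rank C_0 − rank ∂_1 = 6 − 5 = 1, and the invariant factors of ∂_1 are all 1, so H_0 = Z.
  H_1: rank ker ∂_1 − rank ∂_2 = (12 − 5) − 6 = 1, and the invariant factors of ∂_2 are all 1, so H_1 = Z.
  H_2: rank ker ∂_2 − rank ∂_3 = (6 − 6) − 0 = 0, and there is no ∂_3, so H_2 = 0.

H_0 = Z,  H_1 = Z,  H_2 = 0.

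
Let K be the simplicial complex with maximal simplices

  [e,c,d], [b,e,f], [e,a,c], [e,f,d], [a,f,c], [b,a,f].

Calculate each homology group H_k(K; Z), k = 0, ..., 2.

Take the total order a < b < c < d < e < f on the vertex set. Then K (dimension 2) consists of the simplices:

  0-simplices (6): a, b, c, d, e, f
  1-simplices (12): ab, ac, ae, af, be, bf, cd, ce, cf, de, df, ef
  2-simplices (6): abf, ace, acf, bef, cde, def

Hence C_0 ≅ Z^6, C_1 ≅ Z^12, C_2 ≅ Z^6.

∂_1: C_1 → C_0 maps an edge to its endpoints' difference, ∂[p,q] = q − p. For instance
  ∂de = e − d.
This gives a 6×12 integer matrix of rank 5; reducing to Smith normal form yields diagonal entries (1,1,1,1,1).

∂_2: C_2 → C_1 acts by ∂[p,q,r] = [q,r] − [p,r] + [p,q]. For instance
  ∂bef = ef − bf + be,
  ∂acf = cf − af + ac.
As a 12×6 matrix over Z this has rank 6, with invariant factors (1,1,1,1,1,1).

Computing H_k = (kernel of ∂_k) / (image of ∂_{k+1}):

  H_0: rank C_0 − rank ∂_1 = 6 − 5 = 1, and the invariant factors of ∂_1 are all 1, so H_0 ≅ Z.
  H_1: rank ker ∂_1 − rank ∂_2 = (12 − 5) − 6 = 1, and the invariant factors of ∂_2 are all 1, so H_1 ≅ Z.
  H_2: rank ker ∂_2 − rank ∂_3 = (6 − 6) − 0 = 0, and there is no ∂_3, so H_2 ≅ 0.

H_0 ≅ Z,  H_1 ≅ Z,  H_2 = 0.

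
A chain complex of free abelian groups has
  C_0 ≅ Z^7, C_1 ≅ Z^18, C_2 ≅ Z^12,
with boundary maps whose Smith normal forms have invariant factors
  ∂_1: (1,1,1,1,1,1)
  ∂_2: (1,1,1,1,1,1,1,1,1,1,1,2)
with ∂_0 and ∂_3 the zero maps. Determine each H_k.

H_0 = Z,  H_1 = Z_2,  H_2 = 0.

H_0: b_0 = 7 − 0 − 6 = 1; torsion from ∂_1 factors > 1: none. So H_0 = Z.
H_1: b_1 = 18 − 6 − 12 = 0; torsion from ∂_2 factors > 1: [2]. So H_1 = Z_2.
H_2: b_2 = 12 − 12 − 0 = 0; torsion from ∂_3 factors > 1: none. So H_2 = 0.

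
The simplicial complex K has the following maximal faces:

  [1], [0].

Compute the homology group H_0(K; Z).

Fix the vertex order 0 < 1 and write every simplex with vertices in increasing order. Then dim K = 0 and the simplices of K are:

  0-simplices (2): [0], [1]

giving chain groups C_0 ≅ Z^2.

Computing H_k = (kernel of ∂_k) / (image of ∂_{k+1}):

  H_0: rank C_0 − rank ∂_1 = 2 − 0 = 2, and there is no ∂_1, so H_0 = Z^2.

(K is a triangulation of a set of 2 points.)

H_0 ≅ Z^2.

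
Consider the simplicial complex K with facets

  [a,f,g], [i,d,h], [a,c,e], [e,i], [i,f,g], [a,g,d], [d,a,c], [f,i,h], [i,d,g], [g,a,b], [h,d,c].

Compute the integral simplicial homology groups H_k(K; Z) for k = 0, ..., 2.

Fix the vertex order a < b < c < d < e < f < g < h < i and write every simplex with vertices in increasing order. Then dim K = 2 and the simplices of K are:

  0-simplices (9): a, b, c, d, e, f, g, h, i
  1-simplices (19): ab, ac, ad, ae, af, ag, bg, cd, ce, ch, dg, dh, di, ei, fg, fh, fi, gi, hi
  2-simplices (10): abg, acd, ace, adg, afg, cdh, dgi, dhi, fgi, fhi

so the chain groups are C_0 ≅ Z^9, C_1 ≅ Z^19, C_2 ≅ Z^10.

Boundary ∂_1: C_1 → C_0 maps an edge to its endpoints' difference, ∂[p,q] = q − p.
The 9×19 boundary matrix has rank 8 and Smith normal form diag(1,1,1,1,1,1,1,1).

Boundary ∂_2: C_2 → C_1 sends each 2-simplex [p,q,r] to [q,r] − [p,r] + [p,q]. For instance
  ∂fhi = hi − fi + fh,
  ∂abg = bg − ag + ab.
The resulting 19×10 matrix has rank 10, and its Smith normal form has invariant factors (1,1,1,1,1,1,1,1,1,1).

Computing H_k = (kernel of ∂_k) / (image of ∂_{k+1}):

  H_0: rank C_0 − rank ∂_1 = 9 − 8 = 1, and the invariant factors of ∂_1 are all 1, so H_0 ≅ Z.
  H_1: rank ker ∂_1 − rank ∂_2 = (19 − 8) − 10 = 1, and the invariant factors of ∂_2 are all 1, so H_1 ≅ Z.
  H_2: rank ker ∂_2 − rank ∂_3 = (10 − 10) − 0 = 0, and there is no ∂_3, so H_2 ≅ 0.

H_0 ≅ Z,  H_1 ≅ Z,  H_2 = 0.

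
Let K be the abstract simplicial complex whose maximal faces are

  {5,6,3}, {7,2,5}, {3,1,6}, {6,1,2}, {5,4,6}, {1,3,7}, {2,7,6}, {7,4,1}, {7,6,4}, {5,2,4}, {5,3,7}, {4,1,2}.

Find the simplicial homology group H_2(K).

H_2 = 0.

We work with the vertex ordering 1 < 2 < 3 < 4 < 5 < 6 < 7. The simplices of K, each written with vertices in increasing order, are:

  0-simplices (7): [1], [2], [3], [4], [5], [6], [7]
  1-simplices (18): [1,2], [1,3], [1,4], [1,6], [1,7], [2,4], [2,5], [2,6], [2,7], [3,5], [3,6], [3,7], [4,5], [4,6], [4,7], [5,6], [5,7], [6,7]
  2-simplices (12): [1,2,4], [1,2,6], [1,3,6], [1,3,7], [1,4,7], [2,4,5], [2,5,7], [2,6,7], [3,5,6], [3,5,7], [4,5,6], [4,6,7]

so the chain groups are C_0 ≅ Z^7, C_1 ≅ Z^18, C_2 ≅ Z^12.

∂_1: C_1 → C_0 maps an edge to its endpoints' difference, ∂[p,q] = q − p.
As a 7×18 matrix over Z this has rank 6, with invariant factors (1,1,1,1,1,1).

∂_2: C_2 → C_1 sends each 2-simplex [p,q,r] to [q,r] − [p,r] + [p,q]. For instance
  ∂[1,3,6] = [3,6] − [1,6] + [1,3],
  ∂[2,5,7] = [5,7] − [2,7] + [2,5].
This gives a 18×12 integer matrix of rank 12; reducing to Smith normal form yields diagonal entries (1,1,1,1,1,1,1,1,1,1,1,2).

Now H_k = ker ∂_k / im ∂_{k+1}, so:

  H_2: rank ker ∂_2 − rank ∂_3 = (12 − 12) − 0 = 0, and there is no ∂_3, so H_2 ≅ 0.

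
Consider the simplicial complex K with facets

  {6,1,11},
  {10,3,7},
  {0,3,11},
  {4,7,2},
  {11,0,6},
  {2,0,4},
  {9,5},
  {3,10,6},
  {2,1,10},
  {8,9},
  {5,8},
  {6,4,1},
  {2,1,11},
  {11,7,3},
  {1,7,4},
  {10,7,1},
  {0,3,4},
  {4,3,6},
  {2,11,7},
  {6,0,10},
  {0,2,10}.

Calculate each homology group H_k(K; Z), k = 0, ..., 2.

Take the total order 0 < 1 < 2 < 3 < 4 < 5 < 6 < 7 < 8 < 9 < 10 < 11 on the vertex set. Then K (dimension 2) consists of the simplices:

  0-simplices (12): [0], [1], [2], [3], [4], [5], [6], [7], [8], [9], [10], [11]
  1-simplices (30): (30 of them)
  2-simplices (18): (18 of them)

Hence C_0 ≅ Z^12, C_1 ≅ Z^30, C_2 ≅ Z^18.

∂_1: C_1 → C_0 is given by ∂[p,q] = [q] − [p]. For instance
  ∂[7,11] = [11] − [7].
The resulting 12×30 matrix has rank 10, and its Smith normal form has invariant factors (1,1,1,1,1,1,1,1,1,1).

Boundary ∂_2: C_2 → C_1 maps a triangle to the signed sum of its edges. For instance
  ∂[1,2,10] = [2,10] − [1,10] + [1,2],
  ∂[0,2,4] = [2,4] − [0,4] + [0,2].
The 30×18 boundary matrix has rank 18 and Smith normal form diag(1,1,1,1,1,1,1,1,1,1,1,1,1,1,1,1,1,2).

Reading off H_k = ker ∂_k / im ∂_{k+1}:

  H_0: rank C_0 − rank ∂_1 = 12 − 10 = 2, and the invariant factors of ∂_1 are all 1, so H_0 = Z^2.
  H_1: rank ker ∂_1 − rank ∂_2 = (30 − 10) − 18 = 2, and ∂_2 has invariant factor 2 > 1, so H_1 = Z^2 ⊕ Z/2.
  H_2: rank ker ∂_2 − rank ∂_3 = (18 − 18) − 0 = 0, and there is no ∂_3, so H_2 = 0.

As a check, the Euler characteristic is 12 − 30 + 18 = 0, which agrees with 2 − 2 + 0 = 0.

H_0 = Z^2,  H_1 = Z^2 ⊕ Z/2,  H_2 = 0.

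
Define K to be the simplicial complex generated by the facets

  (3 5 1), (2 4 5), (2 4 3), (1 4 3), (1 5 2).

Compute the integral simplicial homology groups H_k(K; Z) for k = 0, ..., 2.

H_0 = Z,  H_1 = Z,  H_2 = 0.

We work with the vertex ordering 1 < 2 < 3 < 4 < 5. The simplices of K, each written with vertices in increasing order, are:

  0-simplices (5): [1], [2], [3], [4], [5]
  1-simplices (10): [1,2], [1,3], [1,4], [1,5], [2,3], [2,4], [2,5], [3,4], [3,5], [4,5]
  2-simplices (5): [1,2,5], [1,3,4], [1,3,5], [2,3,4], [2,4,5]

so the chain groups are C_0 ≅ Z^5, C_1 ≅ Z^10, C_2 ≅ Z^5.

Boundary ∂_1: C_1 → C_0 sends each edge [p,q] (with p < q) to q − p. For instance
  ∂[4,5] = [5] − [4].
This gives a 5×10 integer matrix of rank 4; reducing to Smith normal form yields diagonal entries (1,1,1,1).

∂_2: C_2 → C_1 sends each 2-simplex [p,q,r] to [q,r] − [p,r] + [p,q]. For instance
  ∂[1,3,5] = [3,5] − [1,5] + [1,3],
  ∂[1,2,5] = [2,5] − [1,5] + [1,2].
As a 10×5 matrix over Z this has rank 5, with invariant factors (1,1,1,1,1).

From H_k ≅ ker(∂_k) / im(∂_{k+1}) we obtain:

  H_0: rank C_0 − rank ∂_1 = 5 − 4 = 1, and the invariant factors of ∂_1 are all 1, so H_0 ≅ Z.
  H_1: rank ker ∂_1 − rank ∂_2 = (10 − 4) − 5 = 1, and the invariant factors of ∂_2 are all 1, so H_1 ≅ Z.
  H_2: rank ker ∂_2 − rank ∂_3 = (5 − 5) − 0 = 0, and there is no ∂_3, so H_2 ≅ 0.

(K is a triangulation of the Möbius band.)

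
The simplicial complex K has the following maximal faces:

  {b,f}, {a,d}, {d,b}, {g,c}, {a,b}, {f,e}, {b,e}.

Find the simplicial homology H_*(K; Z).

H_0 ≅ Z^2,  H_1 ≅ Z^2.

We work with the vertex ordering a < b < c < d < e < f < g. The simplices of K, each written with vertices in increasing order, are:

  0-simplices (7): a, b, c, d, e, f, g
  1-simplices (7): ab, ad, bd, be, bf, cg, ef

giving chain groups C_0 ≅ Z^7, C_1 ≅ Z^7.

The boundary map ∂_1: C_1 → C_0 sends each edge [p,q] (with p < q) to q − p. For instance
  ∂bf = f − b.
As a 7×7 matrix over Z this has rank 5, with invariant factors (1,1,1,1,1).

From H_k ≅ ker(∂_k) / im(∂_{k+1}) we obtain:

  H_0: rank C_0 − rank ∂_1 = 7 − 5 = 2, and the invariant factors of ∂_1 are all 1, so H_0 = Z^2.
  H_1: rank ker ∂_1 − rank ∂_2 = (7 − 5) − 0 = 2, and there is no ∂_2, so H_1 = Z^2.

As a check, the Euler characteristic is 7 − 7 = 0, which agrees with 2 − 2 = 0.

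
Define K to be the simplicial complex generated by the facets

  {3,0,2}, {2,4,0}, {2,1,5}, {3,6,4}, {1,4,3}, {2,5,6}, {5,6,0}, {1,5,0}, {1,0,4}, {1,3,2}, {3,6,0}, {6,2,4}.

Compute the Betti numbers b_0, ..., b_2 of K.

b_0 = 1, b_1 = 0, b_2 = 0.

We work with the vertex ordering 0 < 1 < 2 < 3 < 4 < 5 < 6. The simplices of K, each written with vertices in increasing order, are:

  0-simplices (7): [0], [1], [2], [3], [4], [5], [6]
  1-simplices (18): [0,1], [0,2], [0,3], [0,4], [0,5], [0,6], [1,2], [1,3], [1,4], [1,5], [2,3], [2,4], [2,5], [2,6], [3,4], [3,6], [4,6], [5,6]
  2-simplices (12): [0,1,4], [0,1,5], [0,2,3], [0,2,4], [0,3,6], [0,5,6], [1,2,3], [1,2,5], [1,3,4], [2,4,6], [2,5,6], [3,4,6]

giving chain groups C_0 ≅ Z^7, C_1 ≅ Z^18, C_2 ≅ Z^12.

The boundary map ∂_1: C_1 → C_0 sends each edge [p,q] (with p < q) to q − p. For instance
  ∂[2,5] = [5] − [2].
The resulting 7×18 matrix has rank 6, and its Smith normal form has invariant factors (1,1,1,1,1,1).

Boundary ∂_2: C_2 → C_1 maps a triangle to the signed sum of its edges. For instance
  ∂[0,1,5] = [1,5] − [0,5] + [0,1],
  ∂[0,3,6] = [3,6] − [0,6] + [0,3].
This gives a 18×12 integer matrix of rank 12; reducing to Smith normal form yields diagonal entries (1,1,1,1,1,1,1,1,1,1,1,2).

From H_k ≅ ker(∂_k) / im(∂_{k+1}) we obtain:

  H_0: rank C_0 − rank ∂_1 = 7 − 6 = 1, and the invariant factors of ∂_1 are all 1, so H_0 = Z.
  H_1: rank ker ∂_1 − rank ∂_2 = (18 − 6) − 12 = 0, and ∂_2 has invariant factor 2 > 1, so H_1 = Z_2.
  H_2: rank ker ∂_2 − rank ∂_3 = (12 − 12) − 0 = 0, and there is no ∂_3, so H_2 = 0.

As a check, the Euler characteristic is 7 − 18 + 12 = 1, which agrees with 1 − 0 + 0 = 1.

Hence the Betti numbers are b_0 = 1, b_1 = 0, b_2 = 0.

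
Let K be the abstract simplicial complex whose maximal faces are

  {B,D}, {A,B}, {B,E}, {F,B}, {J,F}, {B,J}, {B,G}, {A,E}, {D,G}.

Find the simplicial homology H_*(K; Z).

H_0 ≅ Z,  H_1 ≅ Z^3.

Fix the vertex order A < B < D < E < F < G < J and write every simplex with vertices in increasing order. Then dim K = 1 and the simplices of K are:

  0-simplices (7): A, B, D, E, F, G, J
  1-simplices (9): AB, AE, BD, BE, BF, BG, BJ, DG, FJ

so the chain groups are C_0 ≅ Z^7, C_1 ≅ Z^9.

∂_1: C_1 → C_0 is given by ∂[p,q] = [q] − [p]. For instance
  ∂BG = G − B.
The resulting 7×9 matrix has rank 6, and its Smith normal form has invariant factors (1,1,1,1,1,1).

Computing H_k = (kernel of ∂_k) / (image of ∂_{k+1}):

  H_0: rank C_0 − rank ∂_1 = 7 − 6 = 1, and the invariant factors of ∂_1 are all 1, so H_0 ≅ Z.
  H_1: rank ker ∂_1 − rank ∂_2 = (9 − 6) − 0 = 3, and there is no ∂_2, so H_1 ≅ Z^3.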